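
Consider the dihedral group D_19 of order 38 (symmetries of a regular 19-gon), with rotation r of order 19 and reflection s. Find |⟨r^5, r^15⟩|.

19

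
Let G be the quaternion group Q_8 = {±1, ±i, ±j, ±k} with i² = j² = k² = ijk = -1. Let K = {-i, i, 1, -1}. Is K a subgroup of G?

|K| = 4 divides |G| = 8, consistent with Lagrange.
K contains the identity, every element's inverse is in K, and K is closed under ·: it is a subgroup.
In fact K = ⟨-i⟩.

Yes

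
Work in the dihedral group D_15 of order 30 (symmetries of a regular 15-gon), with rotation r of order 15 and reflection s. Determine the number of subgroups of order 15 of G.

|G| = 30 and 15 | 30, so subgroups of order 15 are possible by Lagrange.
The subgroups of order 15 are: {e, r, r^2, r^3, r^4, r^5, r^6, r^7, r^8, r^9, r^10, r^11, r^12, r^13, r^14}.
So G has 1 subgroup of order 15.

1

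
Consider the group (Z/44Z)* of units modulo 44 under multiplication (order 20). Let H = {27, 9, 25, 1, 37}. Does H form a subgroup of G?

No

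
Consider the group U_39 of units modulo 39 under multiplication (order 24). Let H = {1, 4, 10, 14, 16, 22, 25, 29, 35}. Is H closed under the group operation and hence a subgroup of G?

No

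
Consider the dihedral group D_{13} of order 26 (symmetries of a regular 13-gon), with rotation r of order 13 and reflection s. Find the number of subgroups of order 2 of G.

13

|G| = 26 and 2 | 26, so subgroups of order 2 are possible by Lagrange.
The subgroups of order 2 are: {e, r^10s}; {e, r^11s}; {e, r^12s}; {e, r^2s}; … (13 in all).
So G has 13 subgroups of order 2.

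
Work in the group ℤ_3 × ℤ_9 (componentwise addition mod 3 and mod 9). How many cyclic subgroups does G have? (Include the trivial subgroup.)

8

A cyclic subgroup of order d is generated by each of its φ(d) elements of order d, so the cyclic subgroups of order d number (#elements of order d)/φ(d).
Cyclic subgroups by order — order 1: 1; order 3: 4; order 9: 3.
Total: 8.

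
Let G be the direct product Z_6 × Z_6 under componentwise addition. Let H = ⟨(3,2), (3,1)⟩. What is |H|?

|⟨(3,2)⟩| = 6 and |⟨(3,1)⟩| = 6, so |H| is a multiple of lcm(6, 6) = 6 and divides |G| = 36.
Closing under the operation: H = {(0,0), (0,1), (0,2), (0,3), (0,4), (0,5), (3,0), (3,1), (3,2), (3,3), (3,4), (3,5)}, so |H| = 12.

12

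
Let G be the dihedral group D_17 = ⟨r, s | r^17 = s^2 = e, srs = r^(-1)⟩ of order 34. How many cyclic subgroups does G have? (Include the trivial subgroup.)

19

A cyclic subgroup of order d is generated by each of its φ(d) elements of order d, so the cyclic subgroups of order d number (#elements of order d)/φ(d).
Cyclic subgroups by order — order 1: 1; order 2: 17; order 17: 1.
Total: 19.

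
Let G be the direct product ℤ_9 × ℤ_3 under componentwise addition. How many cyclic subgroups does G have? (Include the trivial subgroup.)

8

A cyclic subgroup of order d is generated by each of its φ(d) elements of order d, so the cyclic subgroups of order d number (#elements of order d)/φ(d).
Cyclic subgroups by order — order 1: 1; order 3: 4; order 9: 3.
Total: 8.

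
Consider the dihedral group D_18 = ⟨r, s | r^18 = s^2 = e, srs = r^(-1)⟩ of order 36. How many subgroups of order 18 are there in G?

|G| = 36 and 18 | 36, so subgroups of order 18 are possible by Lagrange.
The subgroups of order 18 are: {e, r, r^2, r^3, r^4, r^5, r^6, r^7, r^8, r^9, r^10, r^11, r^12, r^13, r^14, r^15, r^16, r^17}; {e, r^2, r^4, r^6, r^8, r^10, r^12, r^14, r^16, s, r^2s, r^4s, r^6s, r^8s, r^10s, r^12s, r^14s, r^16s}; {e, r^2, r^4, r^6, r^8, r^10, r^12, r^14, r^16, rs, r^3s, r^5s, r^7s, r^9s, r^11s, r^13s, r^15s, r^17s}.
So G has 3 subgroups of order 18.

3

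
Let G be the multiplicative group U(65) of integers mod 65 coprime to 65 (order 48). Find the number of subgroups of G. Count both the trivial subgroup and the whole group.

30

|G| = 48, so by Lagrange every subgroup order divides 48. Divisors: 1, 2, 3, 4, 6, 8, 12, 16, 24, 48.
Subgroups by order — order 1: 1; order 2: 3; order 3: 1; order 4: 7; order 6: 3; order 8: 3; order 12: 7; order 16: 1; order 24: 3; order 48: 1.
Total: 1 + 3 + 1 + 7 + 3 + 3 + 7 + 1 + 3 + 1 = 30.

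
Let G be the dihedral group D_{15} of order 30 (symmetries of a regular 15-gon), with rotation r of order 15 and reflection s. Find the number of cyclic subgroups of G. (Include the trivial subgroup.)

19

Group the elements of G by the cyclic subgroup they generate; each cyclic subgroup of order d accounts for φ(d) elements.
Cyclic subgroups by order — order 1: 1; order 2: 15; order 3: 1; order 5: 1; order 15: 1.
Total: 19.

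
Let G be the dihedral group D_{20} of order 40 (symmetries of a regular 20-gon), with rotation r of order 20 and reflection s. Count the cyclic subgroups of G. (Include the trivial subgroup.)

26

A cyclic subgroup of order d is generated by each of its φ(d) elements of order d, so the cyclic subgroups of order d number (#elements of order d)/φ(d).
Cyclic subgroups by order — order 1: 1; order 2: 21; order 4: 1; order 5: 1; order 10: 1; order 20: 1.
Total: 26.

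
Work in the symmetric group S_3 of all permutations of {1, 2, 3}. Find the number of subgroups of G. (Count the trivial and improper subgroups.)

6

|G| = 6, so by Lagrange every subgroup order divides 6. Divisors: 1, 2, 3, 6.
Subgroups by order — order 1: 1; order 2: 3; order 3: 1; order 6: 1.
Total: 1 + 3 + 1 + 1 = 6.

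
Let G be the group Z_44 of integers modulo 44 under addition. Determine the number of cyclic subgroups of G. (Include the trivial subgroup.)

6

Each element a generates a cyclic subgroup ⟨a⟩; distinct elements may generate the same one (a cyclic group of order d has φ(d) generators).
Cyclic subgroups by order — order 1: 1; order 2: 1; order 4: 1; order 11: 1; order 22: 1; order 44: 1.
Total: 6.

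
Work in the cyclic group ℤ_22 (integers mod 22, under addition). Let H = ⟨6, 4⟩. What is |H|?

11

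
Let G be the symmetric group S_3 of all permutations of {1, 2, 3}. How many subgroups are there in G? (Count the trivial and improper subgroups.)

|G| = 6, so by Lagrange every subgroup order divides 6. Divisors: 1, 2, 3, 6.
Subgroups by order — order 1: 1; order 2: 3; order 3: 1; order 6: 1.
Total: 1 + 3 + 1 + 1 = 6.

6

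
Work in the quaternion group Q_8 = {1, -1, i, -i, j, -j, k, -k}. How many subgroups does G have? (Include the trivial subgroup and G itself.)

6

|G| = 8, so by Lagrange every subgroup order divides 8. Divisors: 1, 2, 4, 8.
Subgroups by order — order 1: 1; order 2: 1; order 4: 3; order 8: 1.
Total: 1 + 1 + 3 + 1 = 6.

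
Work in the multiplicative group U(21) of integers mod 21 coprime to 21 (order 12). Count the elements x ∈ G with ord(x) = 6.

The elements of order 6 are: 2, 5, 10, 11, 17, 19.
That's 6.

6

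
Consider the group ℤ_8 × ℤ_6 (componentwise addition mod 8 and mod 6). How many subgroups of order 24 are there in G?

3

|G| = 48 and 24 | 48, so subgroups of order 24 are possible by Lagrange.
The subgroups of order 24 are: {(0,0), (0,1), (0,2), (0,3), (0,4), (0,5), (2,0), (2,1), (2,2), (2,3), (2,4), (2,5), (4,0), (4,1), (4,2), (4,3), (4,4), (4,5), (6,0), (6,1), (6,2), (6,3), (6,4), (6,5)}; {(0,0), (0,2), (0,4), (1,0), (1,2), (1,4), (2,0), (2,2), (2,4), (3,0), (3,2), (3,4), (4,0), (4,2), (4,4), (5,0), (5,2), (5,4), (6,0), (6,2), (6,4), (7,0), (7,2), (7,4)}; {(0,0), (0,2), (0,4), (1,1), (1,3), (1,5), (2,0), (2,2), (2,4), (3,1), (3,3), (3,5), (4,0), (4,2), (4,4), (5,1), (5,3), (5,5), (6,0), (6,2), (6,4), (7,1), (7,3), (7,5)}.
So G has 3 subgroups of order 24.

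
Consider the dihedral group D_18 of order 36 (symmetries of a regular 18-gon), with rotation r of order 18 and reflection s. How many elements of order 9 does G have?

The elements of order 9 are: r^2, r^4, r^8, r^10, r^14, r^16.
That's 6.

6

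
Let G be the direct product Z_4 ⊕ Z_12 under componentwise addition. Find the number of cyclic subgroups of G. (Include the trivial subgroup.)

20

Each element a generates a cyclic subgroup ⟨a⟩; distinct elements may generate the same one (a cyclic group of order d has φ(d) generators).
Cyclic subgroups by order — order 1: 1; order 2: 3; order 3: 1; order 4: 6; order 6: 3; order 12: 6.
Total: 20.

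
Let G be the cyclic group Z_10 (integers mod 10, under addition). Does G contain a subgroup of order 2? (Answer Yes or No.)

2 | 10. A subgroup of order 2 is {0, 5}.

Yes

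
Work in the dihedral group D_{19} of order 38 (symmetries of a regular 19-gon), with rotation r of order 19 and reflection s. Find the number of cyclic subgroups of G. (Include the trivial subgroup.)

Group the elements of G by the cyclic subgroup they generate; each cyclic subgroup of order d accounts for φ(d) elements.
Cyclic subgroups by order — order 1: 1; order 2: 19; order 19: 1.
Total: 21.

21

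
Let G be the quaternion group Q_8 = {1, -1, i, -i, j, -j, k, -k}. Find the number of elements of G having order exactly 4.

The elements of order 4 are: i, -i, j, -j, k, -k.
That's 6.

6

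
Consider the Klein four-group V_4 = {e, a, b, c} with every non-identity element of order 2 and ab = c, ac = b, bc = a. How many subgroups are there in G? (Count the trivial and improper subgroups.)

5

|G| = 4, so by Lagrange every subgroup order divides 4. Divisors: 1, 2, 4.
Subgroups by order — order 1: 1; order 2: 3; order 4: 1.
Total: 1 + 3 + 1 = 5.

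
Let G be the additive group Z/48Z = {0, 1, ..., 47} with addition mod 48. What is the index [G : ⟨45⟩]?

3

|⟨45⟩| = 16 and |G| = 48.
By Lagrange, [G : H] = |G|/|H| = 48/16 = 3.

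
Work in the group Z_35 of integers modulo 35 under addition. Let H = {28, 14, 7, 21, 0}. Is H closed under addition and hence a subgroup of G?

|H| = 5 divides |G| = 35, consistent with Lagrange.
H contains the identity, every element's inverse is in H, and H is closed under +: it is a subgroup.
In fact H = ⟨21⟩.

Yes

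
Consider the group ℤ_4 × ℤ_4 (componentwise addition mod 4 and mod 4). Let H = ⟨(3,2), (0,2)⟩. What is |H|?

8

|⟨(3,2)⟩| = 4 and |⟨(0,2)⟩| = 2, so |H| is a multiple of lcm(4, 2) = 4 and divides |G| = 16.
Closing under the operation: H = {(0,0), (0,2), (1,0), (1,2), (2,0), (2,2), (3,0), (3,2)}, so |H| = 8.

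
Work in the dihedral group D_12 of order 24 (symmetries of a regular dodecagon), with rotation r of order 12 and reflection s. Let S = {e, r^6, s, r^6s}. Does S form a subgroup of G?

|S| = 4 divides |G| = 24, consistent with Lagrange.
S contains the identity, every element's inverse is in S, and S is closed under ·: it is a subgroup.

Yes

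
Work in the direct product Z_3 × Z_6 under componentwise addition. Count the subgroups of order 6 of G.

4

|G| = 18 and 6 | 18, so subgroups of order 6 are possible by Lagrange.
The subgroups of order 6 are: {(0,0), (0,1), (0,2), (0,3), (0,4), (0,5)}; {(0,0), (0,3), (1,0), (1,3), (2,0), (2,3)}; {(0,0), (0,3), (1,1), (1,4), (2,2), (2,5)}; {(0,0), (0,3), (1,2), (1,5), (2,1), (2,4)}.
So G has 4 subgroups of order 6.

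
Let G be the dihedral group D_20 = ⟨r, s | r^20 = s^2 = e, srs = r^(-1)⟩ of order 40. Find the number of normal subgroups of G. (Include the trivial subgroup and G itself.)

G has 48 subgroups. Checking conjugation-invariance by order — order 1: 1/1 normal; order 2: 1/21 normal; order 4: 1/11 normal; order 5: 1/1 normal; order 8: 0/5 normal; order 10: 1/5 normal; order 20: 3/3 normal; order 40: 1/1 normal.
Total normal subgroups: 9.

9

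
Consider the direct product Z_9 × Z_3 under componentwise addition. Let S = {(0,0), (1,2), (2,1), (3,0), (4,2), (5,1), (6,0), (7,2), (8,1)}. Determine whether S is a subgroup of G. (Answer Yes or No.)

Yes

|S| = 9 divides |G| = 27, consistent with Lagrange.
S contains the identity, every element's inverse is in S, and S is closed under +: it is a subgroup.
In fact S = ⟨(1,2)⟩.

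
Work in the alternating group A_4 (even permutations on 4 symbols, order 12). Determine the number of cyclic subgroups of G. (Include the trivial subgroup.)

8

A cyclic subgroup of order d is generated by each of its φ(d) elements of order d, so the cyclic subgroups of order d number (#elements of order d)/φ(d).
Cyclic subgroups by order — order 1: 1; order 2: 3; order 3: 4.
Total: 8.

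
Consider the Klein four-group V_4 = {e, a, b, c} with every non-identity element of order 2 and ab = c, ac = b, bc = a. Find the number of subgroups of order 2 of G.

|G| = 4 and 2 | 4, so subgroups of order 2 are possible by Lagrange.
The subgroups of order 2 are: {e, a}; {e, b}; {e, c}.
So G has 3 subgroups of order 2.

3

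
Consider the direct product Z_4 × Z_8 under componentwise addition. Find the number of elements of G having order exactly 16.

An element (a,b) has order lcm(ord(a), ord(b)); count pairs with lcm equal to 16.
Enumerating gives 0 such elements.

0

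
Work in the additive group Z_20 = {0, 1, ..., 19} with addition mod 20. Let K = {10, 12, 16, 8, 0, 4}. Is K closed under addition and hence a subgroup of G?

No

|K| = 6 does not divide |G| = 20, so by Lagrange K is not a subgroup.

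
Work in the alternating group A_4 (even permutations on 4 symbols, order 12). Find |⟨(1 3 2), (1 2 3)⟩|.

|⟨(1 3 2)⟩| = 3 and |⟨(1 2 3)⟩| = 3, so |H| is a multiple of lcm(3, 3) = 3 and divides |G| = 12.
Closing under the operation: H = {e, (1 2 3), (1 3 2)}, so |H| = 3.

3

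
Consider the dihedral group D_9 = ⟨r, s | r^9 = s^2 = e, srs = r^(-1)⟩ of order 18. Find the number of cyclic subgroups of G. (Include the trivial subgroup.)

A cyclic subgroup of order d is generated by each of its φ(d) elements of order d, so the cyclic subgroups of order d number (#elements of order d)/φ(d).
Cyclic subgroups by order — order 1: 1; order 2: 9; order 3: 1; order 9: 1.
Total: 12.

12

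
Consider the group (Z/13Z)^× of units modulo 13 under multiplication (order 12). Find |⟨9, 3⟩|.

3

|⟨9⟩| = 3 and |⟨3⟩| = 3, so |H| is a multiple of lcm(3, 3) = 3 and divides |G| = 12.
Closing under the operation: H = {1, 3, 9}, so |H| = 3.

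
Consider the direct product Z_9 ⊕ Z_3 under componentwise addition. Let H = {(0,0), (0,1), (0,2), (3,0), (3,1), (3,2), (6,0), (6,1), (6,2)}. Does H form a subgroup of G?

Yes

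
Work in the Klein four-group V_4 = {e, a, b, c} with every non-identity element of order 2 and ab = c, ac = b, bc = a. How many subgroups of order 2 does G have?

|G| = 4 and 2 | 4, so subgroups of order 2 are possible by Lagrange.
The subgroups of order 2 are: {e, a}; {e, b}; {e, c}.
So G has 3 subgroups of order 2.

3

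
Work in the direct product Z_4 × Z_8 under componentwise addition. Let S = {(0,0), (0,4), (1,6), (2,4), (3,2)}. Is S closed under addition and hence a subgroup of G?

No

|S| = 5 does not divide |G| = 32, so by Lagrange S is not a subgroup.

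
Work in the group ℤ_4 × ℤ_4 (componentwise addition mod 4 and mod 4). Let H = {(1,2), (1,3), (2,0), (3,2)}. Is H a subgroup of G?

The identity (0,0) ∉ H, so H is not a subgroup.

No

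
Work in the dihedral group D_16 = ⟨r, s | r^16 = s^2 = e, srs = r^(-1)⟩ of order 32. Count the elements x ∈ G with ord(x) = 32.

0

No element of G has order 32 (even though 32 | 32).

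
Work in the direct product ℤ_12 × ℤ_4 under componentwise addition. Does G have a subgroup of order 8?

Yes

8 | 48. A subgroup of order 8 is {(0,0), (0,1), (0,2), (0,3), (6,0), (6,1), (6,2), (6,3)}.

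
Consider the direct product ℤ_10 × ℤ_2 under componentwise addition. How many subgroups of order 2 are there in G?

3

|G| = 20 and 2 | 20, so subgroups of order 2 are possible by Lagrange.
The subgroups of order 2 are: {(0,0), (0,1)}; {(0,0), (5,0)}; {(0,0), (5,1)}.
So G has 3 subgroups of order 2.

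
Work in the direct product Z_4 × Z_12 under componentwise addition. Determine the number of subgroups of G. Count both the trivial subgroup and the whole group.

|G| = 48, so by Lagrange every subgroup order divides 48. Divisors: 1, 2, 3, 4, 6, 8, 12, 16, 24, 48.
Subgroups by order — order 1: 1; order 2: 3; order 3: 1; order 4: 7; order 6: 3; order 8: 3; order 12: 7; order 16: 1; order 24: 3; order 48: 1.
Total: 1 + 3 + 1 + 7 + 3 + 3 + 7 + 1 + 3 + 1 = 30.

30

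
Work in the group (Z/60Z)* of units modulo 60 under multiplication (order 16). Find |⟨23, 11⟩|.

8

|⟨23⟩| = 4 and |⟨11⟩| = 2, so |H| is a multiple of lcm(4, 2) = 4 and divides |G| = 16.
Closing under the operation: H = {1, 11, 13, 23, 37, 47, 49, 59}, so |H| = 8.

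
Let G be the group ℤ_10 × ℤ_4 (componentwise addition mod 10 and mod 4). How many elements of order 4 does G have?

An element (a,b) has order lcm(ord(a), ord(b)); count pairs with lcm equal to 4.
Enumerating gives 4 such elements.

4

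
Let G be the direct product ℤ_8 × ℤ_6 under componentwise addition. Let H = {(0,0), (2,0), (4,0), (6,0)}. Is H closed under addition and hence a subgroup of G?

Yes

|H| = 4 divides |G| = 48, consistent with Lagrange.
H contains the identity, every element's inverse is in H, and H is closed under +: it is a subgroup.
In fact H = ⟨(6,0)⟩.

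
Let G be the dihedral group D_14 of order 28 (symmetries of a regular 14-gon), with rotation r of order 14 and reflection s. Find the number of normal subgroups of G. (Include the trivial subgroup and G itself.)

7

G has 28 subgroups. Checking conjugation-invariance by order — order 1: 1/1 normal; order 2: 1/15 normal; order 4: 0/7 normal; order 7: 1/1 normal; order 14: 3/3 normal; order 28: 1/1 normal.
Total normal subgroups: 7.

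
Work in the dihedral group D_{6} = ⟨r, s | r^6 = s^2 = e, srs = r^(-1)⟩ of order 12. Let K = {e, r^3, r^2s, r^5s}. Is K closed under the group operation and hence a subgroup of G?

Yes

|K| = 4 divides |G| = 12, consistent with Lagrange.
K contains the identity, every element's inverse is in K, and K is closed under ·: it is a subgroup.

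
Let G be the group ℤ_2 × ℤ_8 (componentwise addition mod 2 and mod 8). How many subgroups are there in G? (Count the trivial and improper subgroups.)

11

|G| = 16, so by Lagrange every subgroup order divides 16. Divisors: 1, 2, 4, 8, 16.
Subgroups by order — order 1: 1; order 2: 3; order 4: 3; order 8: 3; order 16: 1.
Total: 1 + 3 + 3 + 3 + 1 = 11.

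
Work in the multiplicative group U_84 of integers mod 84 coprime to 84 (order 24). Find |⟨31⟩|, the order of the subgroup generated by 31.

Compute successive powers of 31 mod 84: 31, 37, 55, 25, 19, 1; 31^6 ≡ 1 (mod 84).
So |⟨31⟩| = 6.

6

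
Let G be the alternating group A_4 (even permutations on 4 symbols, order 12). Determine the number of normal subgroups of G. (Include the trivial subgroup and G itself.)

G has 10 subgroups. Checking conjugation-invariance by order — order 1: 1/1 normal; order 2: 0/3 normal; order 3: 0/4 normal; order 4: 1/1 normal; order 12: 1/1 normal.
Total normal subgroups: 3.

3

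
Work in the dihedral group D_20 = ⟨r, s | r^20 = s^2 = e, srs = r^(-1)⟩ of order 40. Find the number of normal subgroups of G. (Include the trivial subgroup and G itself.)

G has 48 subgroups. Checking conjugation-invariance by order — order 1: 1/1 normal; order 2: 1/21 normal; order 4: 1/11 normal; order 5: 1/1 normal; order 8: 0/5 normal; order 10: 1/5 normal; order 20: 3/3 normal; order 40: 1/1 normal.
Total normal subgroups: 9.

9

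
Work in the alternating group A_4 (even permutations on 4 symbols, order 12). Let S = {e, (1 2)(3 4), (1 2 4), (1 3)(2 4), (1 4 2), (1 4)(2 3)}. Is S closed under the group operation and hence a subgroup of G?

Closure fails: (1 2 4) ∘ (1 2)(3 4) = (1 4 3) ∉ S. So S is not a subgroup.

No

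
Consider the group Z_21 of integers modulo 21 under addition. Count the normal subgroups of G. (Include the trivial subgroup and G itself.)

G is abelian, so every subgroup is normal.
G has 4 subgroups in total, hence 4 normal subgroups.

4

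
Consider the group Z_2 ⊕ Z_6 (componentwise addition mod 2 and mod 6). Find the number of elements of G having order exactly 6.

6

An element (a,b) has order lcm(ord(a), ord(b)); count pairs with lcm equal to 6.
Enumerating gives 6 such elements.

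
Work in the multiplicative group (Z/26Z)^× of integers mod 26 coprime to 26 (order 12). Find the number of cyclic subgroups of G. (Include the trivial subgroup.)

Each element a generates a cyclic subgroup ⟨a⟩; distinct elements may generate the same one (a cyclic group of order d has φ(d) generators).
Cyclic subgroups by order — order 1: 1; order 2: 1; order 3: 1; order 4: 1; order 6: 1; order 12: 1.
Total: 6.

6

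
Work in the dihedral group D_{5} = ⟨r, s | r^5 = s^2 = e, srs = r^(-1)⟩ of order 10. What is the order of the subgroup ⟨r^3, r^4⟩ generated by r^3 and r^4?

|⟨r^3⟩| = 5 and |⟨r^4⟩| = 5, so |H| is a multiple of lcm(5, 5) = 5 and divides |G| = 10.
Closing under the operation: H = {e, r, r^2, r^3, r^4}, so |H| = 5.

5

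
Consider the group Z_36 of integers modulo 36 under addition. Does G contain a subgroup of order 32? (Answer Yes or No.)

32 does not divide |G| = 36, so by Lagrange no subgroup of order 32 exists.

No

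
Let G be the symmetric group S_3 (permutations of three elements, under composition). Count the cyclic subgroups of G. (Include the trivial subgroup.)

5

Group the elements of G by the cyclic subgroup they generate; each cyclic subgroup of order d accounts for φ(d) elements.
Cyclic subgroups by order — order 1: 1; order 2: 3; order 3: 1.
Total: 5.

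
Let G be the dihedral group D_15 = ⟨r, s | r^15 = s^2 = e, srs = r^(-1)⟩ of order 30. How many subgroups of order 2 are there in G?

15

|G| = 30 and 2 | 30, so subgroups of order 2 are possible by Lagrange.
The subgroups of order 2 are: {e, r^10s}; {e, r^11s}; {e, r^12s}; {e, r^13s}; … (15 in all).
So G has 15 subgroups of order 2.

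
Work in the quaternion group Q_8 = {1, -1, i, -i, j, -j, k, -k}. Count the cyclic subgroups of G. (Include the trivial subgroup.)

A cyclic subgroup of order d is generated by each of its φ(d) elements of order d, so the cyclic subgroups of order d number (#elements of order d)/φ(d).
Cyclic subgroups by order — order 1: 1; order 2: 1; order 4: 3.
Total: 5.

5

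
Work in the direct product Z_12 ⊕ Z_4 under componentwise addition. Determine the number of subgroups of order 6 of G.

3

|G| = 48 and 6 | 48, so subgroups of order 6 are possible by Lagrange.
The subgroups of order 6 are: {(0,0), (0,2), (4,0), (4,2), (8,0), (8,2)}; {(0,0), (2,0), (4,0), (6,0), (8,0), (10,0)}; {(0,0), (2,2), (4,0), (6,2), (8,0), (10,2)}.
So G has 3 subgroups of order 6.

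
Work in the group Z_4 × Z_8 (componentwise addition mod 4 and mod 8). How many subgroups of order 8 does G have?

|G| = 32 and 8 | 32, so subgroups of order 8 are possible by Lagrange.
The subgroups of order 8 are: {(0,0), (0,1), (0,2), (0,3), (0,4), (0,5), (0,6), (0,7)}; {(0,0), (0,2), (0,4), (0,6), (2,0), (2,2), (2,4), (2,6)}; {(0,0), (0,2), (0,4), (0,6), (2,1), (2,3), (2,5), (2,7)}; {(0,0), (0,4), (1,0), (1,4), (2,0), (2,4), (3,0), (3,4)}; … (7 in all).
So G has 7 subgroups of order 8.

7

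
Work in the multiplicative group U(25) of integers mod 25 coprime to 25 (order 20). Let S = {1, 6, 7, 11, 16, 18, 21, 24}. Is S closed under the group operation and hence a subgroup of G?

|S| = 8 does not divide |G| = 20, so by Lagrange S is not a subgroup.

No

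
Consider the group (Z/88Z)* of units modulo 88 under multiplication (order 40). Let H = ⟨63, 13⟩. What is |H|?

20

|⟨63⟩| = 10 and |⟨13⟩| = 10, so |H| is a multiple of lcm(10, 10) = 10 and divides |G| = 40.
Closing under the operation: H = {1, 3, 7, 9, 13, 21, 25, 27, 29, 39, 49, 59, 61, 63, 67, 75, 79, 81, 85, 87}, so |H| = 20.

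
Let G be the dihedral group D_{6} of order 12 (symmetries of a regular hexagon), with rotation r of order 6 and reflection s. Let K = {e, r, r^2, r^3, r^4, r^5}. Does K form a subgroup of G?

Yes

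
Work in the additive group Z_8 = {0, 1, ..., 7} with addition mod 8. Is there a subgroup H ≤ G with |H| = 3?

No

3 does not divide |G| = 8, so by Lagrange no subgroup of order 3 exists.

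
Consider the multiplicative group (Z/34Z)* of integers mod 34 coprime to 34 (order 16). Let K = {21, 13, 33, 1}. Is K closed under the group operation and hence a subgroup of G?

|K| = 4 divides |G| = 16, consistent with Lagrange.
K contains the identity, every element's inverse is in K, and K is closed under ·: it is a subgroup.
In fact K = ⟨21⟩.

Yes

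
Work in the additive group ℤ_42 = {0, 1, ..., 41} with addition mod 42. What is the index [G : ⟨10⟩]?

|⟨10⟩| = 21 and |G| = 42.
By Lagrange, [G : H] = |G|/|H| = 42/21 = 2.

2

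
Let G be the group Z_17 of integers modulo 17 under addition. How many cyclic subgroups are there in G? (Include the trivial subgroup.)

2

Group the elements of G by the cyclic subgroup they generate; each cyclic subgroup of order d accounts for φ(d) elements.
Cyclic subgroups by order — order 1: 1; order 17: 1.
Total: 2.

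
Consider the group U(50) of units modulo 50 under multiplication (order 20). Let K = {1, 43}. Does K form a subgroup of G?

43 ∈ K but its inverse 7 ∉ K, so K is not a subgroup.

No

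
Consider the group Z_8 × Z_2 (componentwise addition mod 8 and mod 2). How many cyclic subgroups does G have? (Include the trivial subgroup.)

Each element a generates a cyclic subgroup ⟨a⟩; distinct elements may generate the same one (a cyclic group of order d has φ(d) generators).
Cyclic subgroups by order — order 1: 1; order 2: 3; order 4: 2; order 8: 2.
Total: 8.

8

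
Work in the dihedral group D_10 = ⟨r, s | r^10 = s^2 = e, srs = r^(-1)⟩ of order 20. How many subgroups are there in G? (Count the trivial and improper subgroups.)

|G| = 20, so by Lagrange every subgroup order divides 20. Divisors: 1, 2, 4, 5, 10, 20.
Subgroups by order — order 1: 1; order 2: 11; order 4: 5; order 5: 1; order 10: 3; order 20: 1.
Total: 1 + 11 + 5 + 1 + 3 + 1 = 22.

22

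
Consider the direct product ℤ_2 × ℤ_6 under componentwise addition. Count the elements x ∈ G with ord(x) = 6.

An element (a,b) has order lcm(ord(a), ord(b)); count pairs with lcm equal to 6.
Enumerating gives 6 such elements.

6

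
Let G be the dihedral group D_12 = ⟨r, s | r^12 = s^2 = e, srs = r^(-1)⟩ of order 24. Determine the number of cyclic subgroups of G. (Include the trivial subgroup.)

Each element a generates a cyclic subgroup ⟨a⟩; distinct elements may generate the same one (a cyclic group of order d has φ(d) generators).
Cyclic subgroups by order — order 1: 1; order 2: 13; order 3: 1; order 4: 1; order 6: 1; order 12: 1.
Total: 18.

18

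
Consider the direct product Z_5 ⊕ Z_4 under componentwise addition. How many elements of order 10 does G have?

4

An element (a,b) has order lcm(ord(a), ord(b)); count pairs with lcm equal to 10.
Enumerating gives 4 such elements.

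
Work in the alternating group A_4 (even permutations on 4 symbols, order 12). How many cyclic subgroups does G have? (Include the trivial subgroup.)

8

A cyclic subgroup of order d is generated by each of its φ(d) elements of order d, so the cyclic subgroups of order d number (#elements of order d)/φ(d).
Cyclic subgroups by order — order 1: 1; order 2: 3; order 3: 4.
Total: 8.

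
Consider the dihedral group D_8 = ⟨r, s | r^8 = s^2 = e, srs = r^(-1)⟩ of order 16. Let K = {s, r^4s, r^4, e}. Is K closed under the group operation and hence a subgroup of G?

|K| = 4 divides |G| = 16, consistent with Lagrange.
K contains the identity, every element's inverse is in K, and K is closed under ·: it is a subgroup.

Yes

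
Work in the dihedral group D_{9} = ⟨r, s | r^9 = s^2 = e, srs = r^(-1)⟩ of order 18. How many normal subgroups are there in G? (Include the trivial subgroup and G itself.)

G has 16 subgroups. Checking conjugation-invariance by order — order 1: 1/1 normal; order 2: 0/9 normal; order 3: 1/1 normal; order 6: 0/3 normal; order 9: 1/1 normal; order 18: 1/1 normal.
Total normal subgroups: 4.

4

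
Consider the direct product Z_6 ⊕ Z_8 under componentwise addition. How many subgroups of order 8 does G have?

3

|G| = 48 and 8 | 48, so subgroups of order 8 are possible by Lagrange.
The subgroups of order 8 are: {(0,0), (0,1), (0,2), (0,3), (0,4), (0,5), (0,6), (0,7)}; {(0,0), (0,2), (0,4), (0,6), (3,0), (3,2), (3,4), (3,6)}; {(0,0), (0,2), (0,4), (0,6), (3,1), (3,3), (3,5), (3,7)}.
So G has 3 subgroups of order 8.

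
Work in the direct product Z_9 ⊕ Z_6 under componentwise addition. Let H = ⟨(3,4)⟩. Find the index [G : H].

|⟨(3,4)⟩| = 3 and |G| = 54.
By Lagrange, [G : H] = |G|/|H| = 54/3 = 18.

18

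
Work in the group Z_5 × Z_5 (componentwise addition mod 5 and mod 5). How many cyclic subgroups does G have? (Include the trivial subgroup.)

7

A cyclic subgroup of order d is generated by each of its φ(d) elements of order d, so the cyclic subgroups of order d number (#elements of order d)/φ(d).
Cyclic subgroups by order — order 1: 1; order 5: 6.
Total: 7.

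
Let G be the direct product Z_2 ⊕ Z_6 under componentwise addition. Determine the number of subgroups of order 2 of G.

3

|G| = 12 and 2 | 12, so subgroups of order 2 are possible by Lagrange.
The subgroups of order 2 are: {(0,0), (0,3)}; {(0,0), (1,0)}; {(0,0), (1,3)}.
So G has 3 subgroups of order 2.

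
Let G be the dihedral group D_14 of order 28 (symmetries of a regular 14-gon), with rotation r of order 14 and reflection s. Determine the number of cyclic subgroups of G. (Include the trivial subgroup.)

Each element a generates a cyclic subgroup ⟨a⟩; distinct elements may generate the same one (a cyclic group of order d has φ(d) generators).
Cyclic subgroups by order — order 1: 1; order 2: 15; order 7: 1; order 14: 1.
Total: 18.

18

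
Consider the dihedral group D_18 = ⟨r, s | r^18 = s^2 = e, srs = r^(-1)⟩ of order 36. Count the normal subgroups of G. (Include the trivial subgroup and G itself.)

9

G has 45 subgroups. Checking conjugation-invariance by order — order 1: 1/1 normal; order 2: 1/19 normal; order 3: 1/1 normal; order 4: 0/9 normal; order 6: 1/7 normal; order 9: 1/1 normal; order 12: 0/3 normal; order 18: 3/3 normal; order 36: 1/1 normal.
Total normal subgroups: 9.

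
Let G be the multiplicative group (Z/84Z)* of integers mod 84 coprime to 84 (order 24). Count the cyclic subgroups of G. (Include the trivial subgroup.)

Group the elements of G by the cyclic subgroup they generate; each cyclic subgroup of order d accounts for φ(d) elements.
Cyclic subgroups by order — order 1: 1; order 2: 7; order 3: 1; order 6: 7.
Total: 16.

16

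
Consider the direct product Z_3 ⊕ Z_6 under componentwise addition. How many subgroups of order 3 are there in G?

|G| = 18 and 3 | 18, so subgroups of order 3 are possible by Lagrange.
The subgroups of order 3 are: {(0,0), (0,2), (0,4)}; {(0,0), (1,0), (2,0)}; {(0,0), (1,2), (2,4)}; {(0,0), (1,4), (2,2)}.
So G has 4 subgroups of order 3.

4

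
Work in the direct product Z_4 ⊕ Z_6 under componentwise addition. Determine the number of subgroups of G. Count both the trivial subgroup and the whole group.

|G| = 24, so by Lagrange every subgroup order divides 24. Divisors: 1, 2, 3, 4, 6, 8, 12, 24.
Subgroups by order — order 1: 1; order 2: 3; order 3: 1; order 4: 3; order 6: 3; order 8: 1; order 12: 3; order 24: 1.
Total: 1 + 3 + 1 + 3 + 3 + 1 + 3 + 1 = 16.

16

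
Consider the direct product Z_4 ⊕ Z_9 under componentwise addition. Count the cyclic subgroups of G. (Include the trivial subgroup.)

Each element a generates a cyclic subgroup ⟨a⟩; distinct elements may generate the same one (a cyclic group of order d has φ(d) generators).
Cyclic subgroups by order — order 1: 1; order 2: 1; order 3: 1; order 4: 1; order 6: 1; order 9: 1; order 12: 1; order 18: 1; order 36: 1.
Total: 9.

9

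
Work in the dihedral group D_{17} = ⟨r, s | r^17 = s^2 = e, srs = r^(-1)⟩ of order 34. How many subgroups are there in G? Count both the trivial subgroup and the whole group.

|G| = 34, so by Lagrange every subgroup order divides 34. Divisors: 1, 2, 17, 34.
Subgroups by order — order 1: 1; order 2: 17; order 17: 1; order 34: 1.
Total: 1 + 17 + 1 + 1 = 20.

20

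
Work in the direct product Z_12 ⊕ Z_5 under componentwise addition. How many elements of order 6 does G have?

An element (a,b) has order lcm(ord(a), ord(b)); count pairs with lcm equal to 6.
Enumerating gives 2 such elements.

2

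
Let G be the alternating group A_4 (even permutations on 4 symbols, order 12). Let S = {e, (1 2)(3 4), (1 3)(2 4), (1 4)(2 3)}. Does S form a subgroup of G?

Yes

|S| = 4 divides |G| = 12, consistent with Lagrange.
S contains the identity, every element's inverse is in S, and S is closed under ∘: it is a subgroup.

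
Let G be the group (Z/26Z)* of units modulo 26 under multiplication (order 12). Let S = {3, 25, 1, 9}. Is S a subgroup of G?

Closure fails: 3 · 25 = 23 ∉ S. So S is not a subgroup.

No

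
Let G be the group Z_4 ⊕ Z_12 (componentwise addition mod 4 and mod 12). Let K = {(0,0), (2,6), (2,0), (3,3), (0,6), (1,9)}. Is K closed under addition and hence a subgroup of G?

No

Closure fails: (2,0) + (3,3) = (1,3) ∉ K. So K is not a subgroup.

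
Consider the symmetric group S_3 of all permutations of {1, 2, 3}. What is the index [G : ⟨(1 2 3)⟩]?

2

|⟨(1 2 3)⟩| = 3 and |G| = 6.
By Lagrange, [G : H] = |G|/|H| = 6/3 = 2.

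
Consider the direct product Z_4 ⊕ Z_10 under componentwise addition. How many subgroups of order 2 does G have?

3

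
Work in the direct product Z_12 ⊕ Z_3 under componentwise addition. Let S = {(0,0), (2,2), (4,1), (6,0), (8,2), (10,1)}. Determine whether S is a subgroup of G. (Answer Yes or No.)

|S| = 6 divides |G| = 36, consistent with Lagrange.
S contains the identity, every element's inverse is in S, and S is closed under +: it is a subgroup.
In fact S = ⟨(10,1)⟩.

Yes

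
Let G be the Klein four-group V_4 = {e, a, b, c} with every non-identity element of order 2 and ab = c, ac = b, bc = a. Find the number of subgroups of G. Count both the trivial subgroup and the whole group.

5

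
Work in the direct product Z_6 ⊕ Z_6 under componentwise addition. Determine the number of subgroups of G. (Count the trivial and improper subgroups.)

30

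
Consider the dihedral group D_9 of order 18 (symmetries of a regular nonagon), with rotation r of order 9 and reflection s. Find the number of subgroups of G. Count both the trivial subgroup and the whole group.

16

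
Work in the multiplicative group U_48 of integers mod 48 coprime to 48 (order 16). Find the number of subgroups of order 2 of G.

|G| = 16 and 2 | 16, so subgroups of order 2 are possible by Lagrange.
The subgroups of order 2 are: {1, 17}; {1, 23}; {1, 25}; {1, 31}; … (7 in all).
So G has 7 subgroups of order 2.

7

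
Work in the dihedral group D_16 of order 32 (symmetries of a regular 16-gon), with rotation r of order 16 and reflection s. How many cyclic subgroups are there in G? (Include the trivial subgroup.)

A cyclic subgroup of order d is generated by each of its φ(d) elements of order d, so the cyclic subgroups of order d number (#elements of order d)/φ(d).
Cyclic subgroups by order — order 1: 1; order 2: 17; order 4: 1; order 8: 1; order 16: 1.
Total: 21.

21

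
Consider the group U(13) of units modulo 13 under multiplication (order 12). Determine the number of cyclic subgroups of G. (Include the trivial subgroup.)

Group the elements of G by the cyclic subgroup they generate; each cyclic subgroup of order d accounts for φ(d) elements.
Cyclic subgroups by order — order 1: 1; order 2: 1; order 3: 1; order 4: 1; order 6: 1; order 12: 1.
Total: 6.

6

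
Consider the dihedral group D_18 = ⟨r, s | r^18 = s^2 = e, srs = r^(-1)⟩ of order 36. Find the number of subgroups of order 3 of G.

1

|G| = 36 and 3 | 36, so subgroups of order 3 are possible by Lagrange.
The subgroups of order 3 are: {e, r^6, r^12}.
So G has 1 subgroup of order 3.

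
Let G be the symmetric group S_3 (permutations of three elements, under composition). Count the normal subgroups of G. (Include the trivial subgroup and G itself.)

3

G has 6 subgroups. Checking conjugation-invariance by order — order 1: 1/1 normal; order 2: 0/3 normal; order 3: 1/1 normal; order 6: 1/1 normal.
Total normal subgroups: 3.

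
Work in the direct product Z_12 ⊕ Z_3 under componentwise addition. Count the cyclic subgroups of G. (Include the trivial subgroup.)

Group the elements of G by the cyclic subgroup they generate; each cyclic subgroup of order d accounts for φ(d) elements.
Cyclic subgroups by order — order 1: 1; order 2: 1; order 3: 4; order 4: 1; order 6: 4; order 12: 4.
Total: 15.

15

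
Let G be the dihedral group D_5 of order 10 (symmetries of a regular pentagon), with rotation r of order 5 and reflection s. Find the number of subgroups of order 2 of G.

5

|G| = 10 and 2 | 10, so subgroups of order 2 are possible by Lagrange.
The subgroups of order 2 are: {e, r^2s}; {e, r^3s}; {e, r^4s}; {e, rs}; … (5 in all).
So G has 5 subgroups of order 2.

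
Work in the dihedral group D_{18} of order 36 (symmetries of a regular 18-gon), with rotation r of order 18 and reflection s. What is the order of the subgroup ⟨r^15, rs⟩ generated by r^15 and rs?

12

|⟨r^15⟩| = 6 and |⟨rs⟩| = 2, so |H| is a multiple of lcm(6, 2) = 6 and divides |G| = 36.
Closing under the operation: H = {e, r^3, r^6, r^9, r^12, r^15, rs, r^4s, r^7s, r^10s, r^13s, r^16s}, so |H| = 12.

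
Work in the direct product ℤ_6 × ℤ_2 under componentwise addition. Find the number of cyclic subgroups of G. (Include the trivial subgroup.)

Each element a generates a cyclic subgroup ⟨a⟩; distinct elements may generate the same one (a cyclic group of order d has φ(d) generators).
Cyclic subgroups by order — order 1: 1; order 2: 3; order 3: 1; order 6: 3.
Total: 8.

8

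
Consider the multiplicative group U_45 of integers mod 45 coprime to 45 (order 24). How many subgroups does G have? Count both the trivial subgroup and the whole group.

16

|G| = 24, so by Lagrange every subgroup order divides 24. Divisors: 1, 2, 3, 4, 6, 8, 12, 24.
Subgroups by order — order 1: 1; order 2: 3; order 3: 1; order 4: 3; order 6: 3; order 8: 1; order 12: 3; order 24: 1.
Total: 1 + 3 + 1 + 3 + 3 + 1 + 3 + 1 = 16.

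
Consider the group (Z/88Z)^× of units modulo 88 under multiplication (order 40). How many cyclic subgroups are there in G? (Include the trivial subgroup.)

16

Group the elements of G by the cyclic subgroup they generate; each cyclic subgroup of order d accounts for φ(d) elements.
Cyclic subgroups by order — order 1: 1; order 2: 7; order 5: 1; order 10: 7.
Total: 16.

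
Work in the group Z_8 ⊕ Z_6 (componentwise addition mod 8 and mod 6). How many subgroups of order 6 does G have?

3

|G| = 48 and 6 | 48, so subgroups of order 6 are possible by Lagrange.
The subgroups of order 6 are: {(0,0), (0,1), (0,2), (0,3), (0,4), (0,5)}; {(0,0), (0,2), (0,4), (4,0), (4,2), (4,4)}; {(0,0), (0,2), (0,4), (4,1), (4,3), (4,5)}.
So G has 3 subgroups of order 6.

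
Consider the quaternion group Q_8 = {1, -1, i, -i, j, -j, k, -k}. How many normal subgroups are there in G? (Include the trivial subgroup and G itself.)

G has 6 subgroups. Checking conjugation-invariance by order — order 1: 1/1 normal; order 2: 1/1 normal; order 4: 3/3 normal; order 8: 1/1 normal.
Total normal subgroups: 6.

6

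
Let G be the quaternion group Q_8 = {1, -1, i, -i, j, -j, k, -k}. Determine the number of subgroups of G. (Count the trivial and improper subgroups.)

6

|G| = 8, so by Lagrange every subgroup order divides 8. Divisors: 1, 2, 4, 8.
Subgroups by order — order 1: 1; order 2: 1; order 4: 3; order 8: 1.
Total: 1 + 1 + 3 + 1 = 6.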